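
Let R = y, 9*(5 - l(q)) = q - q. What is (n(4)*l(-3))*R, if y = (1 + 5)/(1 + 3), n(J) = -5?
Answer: -75/2 ≈ -37.500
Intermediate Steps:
y = 3/2 (y = 6/4 = 6*(¼) = 3/2 ≈ 1.5000)
l(q) = 5 (l(q) = 5 - (q - q)/9 = 5 - ⅑*0 = 5 + 0 = 5)
R = 3/2 ≈ 1.5000
(n(4)*l(-3))*R = -5*5*(3/2) = -25*3/2 = -75/2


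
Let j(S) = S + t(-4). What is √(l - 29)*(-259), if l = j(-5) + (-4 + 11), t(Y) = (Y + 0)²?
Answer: -259*I*√11 ≈ -859.01*I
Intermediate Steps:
t(Y) = Y²
j(S) = 16 + S (j(S) = S + (-4)² = S + 16 = 16 + S)
l = 18 (l = (16 - 5) + (-4 + 11) = 11 + 7 = 18)
√(l - 29)*(-259) = √(18 - 29)*(-259) = √(-11)*(-259) = (I*√11)*(-259) = -259*I*√11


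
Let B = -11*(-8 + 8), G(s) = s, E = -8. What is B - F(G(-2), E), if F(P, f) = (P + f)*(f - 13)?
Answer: -210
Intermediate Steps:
F(P, f) = (-13 + f)*(P + f) (F(P, f) = (P + f)*(-13 + f) = (-13 + f)*(P + f))
B = 0 (B = -11*0 = 0)
B - F(G(-2), E) = 0 - ((-8)² - 13*(-2) - 13*(-8) - 2*(-8)) = 0 - (64 + 26 + 104 + 16) = 0 - 1*210 = 0 - 210 = -210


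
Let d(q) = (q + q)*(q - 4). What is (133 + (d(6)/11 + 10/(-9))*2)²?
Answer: 178997641/9801 ≈ 18263.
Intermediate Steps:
d(q) = 2*q*(-4 + q) (d(q) = (2*q)*(-4 + q) = 2*q*(-4 + q))
(133 + (d(6)/11 + 10/(-9))*2)² = (133 + ((2*6*(-4 + 6))/11 + 10/(-9))*2)² = (133 + ((2*6*2)*(1/11) + 10*(-⅑))*2)² = (133 + (24*(1/11) - 10/9)*2)² = (133 + (24/11 - 10/9)*2)² = (133 + (106/99)*2)² = (133 + 212/99)² = (13379/99)² = 178997641/9801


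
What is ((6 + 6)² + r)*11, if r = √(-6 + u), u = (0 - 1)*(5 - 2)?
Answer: 1584 + 33*I ≈ 1584.0 + 33.0*I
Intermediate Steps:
u = -3 (u = -1*3 = -3)
r = 3*I (r = √(-6 - 3) = √(-9) = 3*I ≈ 3.0*I)
((6 + 6)² + r)*11 = ((6 + 6)² + 3*I)*11 = (12² + 3*I)*11 = (144 + 3*I)*11 = 1584 + 33*I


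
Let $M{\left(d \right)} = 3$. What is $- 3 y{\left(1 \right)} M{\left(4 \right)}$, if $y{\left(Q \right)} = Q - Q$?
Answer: $0$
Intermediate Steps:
$y{\left(Q \right)} = 0$
$- 3 y{\left(1 \right)} M{\left(4 \right)} = \left(-3\right) 0 \cdot 3 = 0 \cdot 3 = 0$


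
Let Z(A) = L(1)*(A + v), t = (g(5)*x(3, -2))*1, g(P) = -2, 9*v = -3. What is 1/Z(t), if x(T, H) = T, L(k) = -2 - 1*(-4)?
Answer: -3/38 ≈ -0.078947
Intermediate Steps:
L(k) = 2 (L(k) = -2 + 4 = 2)
v = -⅓ (v = (⅑)*(-3) = -⅓ ≈ -0.33333)
t = -6 (t = -2*3*1 = -6*1 = -6)
Z(A) = -⅔ + 2*A (Z(A) = 2*(A - ⅓) = 2*(-⅓ + A) = -⅔ + 2*A)
1/Z(t) = 1/(-⅔ + 2*(-6)) = 1/(-⅔ - 12) = 1/(-38/3) = -3/38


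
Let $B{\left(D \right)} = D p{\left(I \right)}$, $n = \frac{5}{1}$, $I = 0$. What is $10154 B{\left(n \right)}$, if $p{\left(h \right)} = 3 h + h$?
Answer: $0$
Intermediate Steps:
$n = 5$ ($n = 5 \cdot 1 = 5$)
$p{\left(h \right)} = 4 h$
$B{\left(D \right)} = 0$ ($B{\left(D \right)} = D 4 \cdot 0 = D 0 = 0$)
$10154 B{\left(n \right)} = 10154 \cdot 0 = 0$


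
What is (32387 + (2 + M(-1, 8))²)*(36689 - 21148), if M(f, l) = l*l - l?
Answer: 555606291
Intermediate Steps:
M(f, l) = l² - l
(32387 + (2 + M(-1, 8))²)*(36689 - 21148) = (32387 + (2 + 8*(-1 + 8))²)*(36689 - 21148) = (32387 + (2 + 8*7)²)*15541 = (32387 + (2 + 56)²)*15541 = (32387 + 58²)*15541 = (32387 + 3364)*15541 = 35751*15541 = 555606291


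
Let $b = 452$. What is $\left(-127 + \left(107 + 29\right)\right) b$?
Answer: $4068$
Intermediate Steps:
$\left(-127 + \left(107 + 29\right)\right) b = \left(-127 + \left(107 + 29\right)\right) 452 = \left(-127 + 136\right) 452 = 9 \cdot 452 = 4068$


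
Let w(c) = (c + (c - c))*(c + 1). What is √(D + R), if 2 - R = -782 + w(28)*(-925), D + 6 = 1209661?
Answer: √1961539 ≈ 1400.5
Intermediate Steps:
D = 1209655 (D = -6 + 1209661 = 1209655)
w(c) = c*(1 + c) (w(c) = (c + 0)*(1 + c) = c*(1 + c))
R = 751884 (R = 2 - (-782 + (28*(1 + 28))*(-925)) = 2 - (-782 + (28*29)*(-925)) = 2 - (-782 + 812*(-925)) = 2 - (-782 - 751100) = 2 - 1*(-751882) = 2 + 751882 = 751884)
√(D + R) = √(1209655 + 751884) = √1961539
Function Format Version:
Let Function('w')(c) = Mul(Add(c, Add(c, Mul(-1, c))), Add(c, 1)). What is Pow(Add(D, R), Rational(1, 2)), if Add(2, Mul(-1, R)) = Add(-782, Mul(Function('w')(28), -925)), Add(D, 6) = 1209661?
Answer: Pow(1961539, Rational(1, 2)) ≈ 1400.5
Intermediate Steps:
D = 1209655 (D = Add(-6, 1209661) = 1209655)
Function('w')(c) = Mul(c, Add(1, c)) (Function('w')(c) = Mul(Add(c, 0), Add(1, c)) = Mul(c, Add(1, c)))
R = 751884 (R = Add(2, Mul(-1, Add(-782, Mul(Mul(28, Add(1, 28)), -925)))) = Add(2, Mul(-1, Add(-782, Mul(Mul(28, 29), -925)))) = Add(2, Mul(-1, Add(-782, Mul(812, -925)))) = Add(2, Mul(-1, Add(-782, -751100))) = Add(2, Mul(-1, -751882)) = Add(2, 751882) = 751884)
Pow(Add(D, R), Rational(1, 2)) = Pow(Add(1209655, 751884), Rational(1, 2)) = Pow(1961539, Rational(1, 2))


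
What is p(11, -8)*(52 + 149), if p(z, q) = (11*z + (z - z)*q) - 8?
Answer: 22713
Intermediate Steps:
p(z, q) = -8 + 11*z (p(z, q) = (11*z + 0*q) - 8 = (11*z + 0) - 8 = 11*z - 8 = -8 + 11*z)
p(11, -8)*(52 + 149) = (-8 + 11*11)*(52 + 149) = (-8 + 121)*201 = 113*201 = 22713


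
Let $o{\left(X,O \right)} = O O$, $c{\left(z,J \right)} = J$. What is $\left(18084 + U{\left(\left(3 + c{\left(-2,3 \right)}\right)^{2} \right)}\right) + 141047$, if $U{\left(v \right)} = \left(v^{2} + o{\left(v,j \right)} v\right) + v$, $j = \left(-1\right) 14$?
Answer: $167519$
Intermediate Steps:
$j = -14$
$o{\left(X,O \right)} = O^{2}$
$U{\left(v \right)} = v^{2} + 197 v$ ($U{\left(v \right)} = \left(v^{2} + \left(-14\right)^{2} v\right) + v = \left(v^{2} + 196 v\right) + v = v^{2} + 197 v$)
$\left(18084 + U{\left(\left(3 + c{\left(-2,3 \right)}\right)^{2} \right)}\right) + 141047 = \left(18084 + \left(3 + 3\right)^{2} \left(197 + \left(3 + 3\right)^{2}\right)\right) + 141047 = \left(18084 + 6^{2} \left(197 + 6^{2}\right)\right) + 141047 = \left(18084 + 36 \left(197 + 36\right)\right) + 141047 = \left(18084 + 36 \cdot 233\right) + 141047 = \left(18084 + 8388\right) + 141047 = 26472 + 141047 = 167519$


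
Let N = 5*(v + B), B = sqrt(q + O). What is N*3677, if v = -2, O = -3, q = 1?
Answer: -36770 + 18385*I*sqrt(2) ≈ -36770.0 + 26000.0*I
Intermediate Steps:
B = I*sqrt(2) (B = sqrt(1 - 3) = sqrt(-2) = I*sqrt(2) ≈ 1.4142*I)
N = -10 + 5*I*sqrt(2) (N = 5*(-2 + I*sqrt(2)) = -10 + 5*I*sqrt(2) ≈ -10.0 + 7.0711*I)
N*3677 = (-10 + 5*I*sqrt(2))*3677 = -36770 + 18385*I*sqrt(2)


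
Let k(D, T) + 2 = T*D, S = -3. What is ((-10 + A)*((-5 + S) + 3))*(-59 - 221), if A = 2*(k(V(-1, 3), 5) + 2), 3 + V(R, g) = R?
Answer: -70000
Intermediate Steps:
V(R, g) = -3 + R
k(D, T) = -2 + D*T (k(D, T) = -2 + T*D = -2 + D*T)
A = -40 (A = 2*((-2 + (-3 - 1)*5) + 2) = 2*((-2 - 4*5) + 2) = 2*((-2 - 20) + 2) = 2*(-22 + 2) = 2*(-20) = -40)
((-10 + A)*((-5 + S) + 3))*(-59 - 221) = ((-10 - 40)*((-5 - 3) + 3))*(-59 - 221) = -50*(-8 + 3)*(-280) = -50*(-5)*(-280) = 250*(-280) = -70000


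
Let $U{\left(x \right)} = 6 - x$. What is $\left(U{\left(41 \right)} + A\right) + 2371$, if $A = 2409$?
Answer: $4745$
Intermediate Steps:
$\left(U{\left(41 \right)} + A\right) + 2371 = \left(\left(6 - 41\right) + 2409\right) + 2371 = \left(-35 + 2409\right) + 2371 = 2374 + 2371 = 4745$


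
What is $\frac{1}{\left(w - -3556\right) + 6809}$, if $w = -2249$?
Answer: $\frac{1}{8116} \approx 0.00012321$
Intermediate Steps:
$\frac{1}{\left(w - -3556\right) + 6809} = \frac{1}{\left(-2249 - -3556\right) + 6809} = \frac{1}{\left(-2249 + 3556\right) + 6809} = \frac{1}{1307 + 6809} = \frac{1}{8116}$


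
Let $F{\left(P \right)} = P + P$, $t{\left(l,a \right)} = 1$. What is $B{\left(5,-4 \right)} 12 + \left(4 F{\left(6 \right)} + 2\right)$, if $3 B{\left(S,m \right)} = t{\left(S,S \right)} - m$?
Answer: $70$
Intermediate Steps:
$F{\left(P \right)} = 2 P$
$B{\left(S,m \right)} = \frac{1}{3} - \frac{m}{3}$ ($B{\left(S,m \right)} = \frac{1 - m}{3} = \frac{1}{3} - \frac{m}{3}$)
$B{\left(5,-4 \right)} 12 + \left(4 F{\left(6 \right)} + 2\right) = \left(\frac{1}{3} - - \frac{4}{3}\right) 12 + \left(4 \cdot 2 \cdot 6 + 2\right) = \left(\frac{1}{3} + \frac{4}{3}\right) 12 + \left(4 \cdot 12 + 2\right) = \frac{5}{3} \cdot 12 + \left(48 + 2\right) = 20 + 50 = 70$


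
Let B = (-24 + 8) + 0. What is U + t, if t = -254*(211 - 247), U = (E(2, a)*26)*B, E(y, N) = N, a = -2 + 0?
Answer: 9976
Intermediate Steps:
a = -2
B = -16 (B = -16 + 0 = -16)
U = 832 (U = -2*26*(-16) = -52*(-16) = 832)
t = 9144 (t = -254*(-36) = 9144)
U + t = 832 + 9144 = 9976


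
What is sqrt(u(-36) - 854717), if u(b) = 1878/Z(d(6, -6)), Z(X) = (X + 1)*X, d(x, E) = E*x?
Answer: I*sqrt(37692953970)/210 ≈ 924.51*I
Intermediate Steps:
Z(X) = X*(1 + X) (Z(X) = (1 + X)*X = X*(1 + X))
u(b) = 313/210 (u(b) = 1878/(((-6*6)*(1 - 6*6))) = 1878/((-36*(1 - 36))) = 1878/((-36*(-35))) = 1878/1260 = 1878*(1/1260) = 313/210)
sqrt(u(-36) - 854717) = sqrt(313/210 - 854717) = sqrt(-179490257/210) = I*sqrt(37692953970)/210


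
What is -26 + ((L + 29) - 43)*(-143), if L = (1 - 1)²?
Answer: 1976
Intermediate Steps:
L = 0 (L = 0² = 0)
-26 + ((L + 29) - 43)*(-143) = -26 + ((0 + 29) - 43)*(-143) = -26 + (29 - 43)*(-143) = -26 - 14*(-143) = -26 + 2002 = 1976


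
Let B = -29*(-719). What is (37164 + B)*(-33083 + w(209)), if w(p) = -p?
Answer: -1931435380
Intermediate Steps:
B = 20851
(37164 + B)*(-33083 + w(209)) = (37164 + 20851)*(-33083 - 1*209) = 58015*(-33083 - 209) = 58015*(-33292) = -1931435380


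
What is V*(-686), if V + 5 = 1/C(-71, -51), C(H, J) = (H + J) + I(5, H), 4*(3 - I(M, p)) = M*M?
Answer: 1721174/501 ≈ 3435.5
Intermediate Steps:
I(M, p) = 3 - M²/4 (I(M, p) = 3 - M*M/4 = 3 - M²/4)
C(H, J) = -13/4 + H + J (C(H, J) = (H + J) + (3 - ¼*5²) = (H + J) + (3 - ¼*25) = (H + J) + (3 - 25/4) = (H + J) - 13/4 = -13/4 + H + J)
V = -2509/501 (V = -5 + 1/(-13/4 - 71 - 51) = -5 + 1/(-501/4) = -5 - 4/501 = -2509/501 ≈ -5.0080)
V*(-686) = -2509/501*(-686) = 1721174/501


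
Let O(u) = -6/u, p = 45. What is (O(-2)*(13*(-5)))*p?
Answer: -8775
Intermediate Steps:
(O(-2)*(13*(-5)))*p = ((-6/(-2))*(13*(-5)))*45 = (-6*(-1/2)*(-65))*45 = (3*(-65))*45 = -195*45 = -8775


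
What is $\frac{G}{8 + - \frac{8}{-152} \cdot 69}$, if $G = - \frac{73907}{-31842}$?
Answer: $\frac{1404233}{7037082} \approx 0.19955$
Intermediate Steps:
$G = \frac{73907}{31842}$ ($G = \left(-73907\right) \left(- \frac{1}{31842}\right) = \frac{73907}{31842} \approx 2.3211$)
$\frac{G}{8 + - \frac{8}{-152} \cdot 69} = \frac{73907}{31842 \left(8 + - \frac{8}{-152} \cdot 69\right)} = \frac{73907}{31842 \left(8 + \left(-8\right) \left(- \frac{1}{152}\right) 69\right)} = \frac{73907}{31842 \left(8 + \frac{1}{19} \cdot 69\right)} = \frac{73907}{31842 \left(8 + \frac{69}{19}\right)} = \frac{73907}{31842 \cdot \frac{221}{19}} = \frac{73907}{31842} \cdot \frac{19}{221} = \frac{1404233}{7037082}$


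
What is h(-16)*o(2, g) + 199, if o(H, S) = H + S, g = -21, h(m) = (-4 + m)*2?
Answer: 959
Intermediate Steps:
h(m) = -8 + 2*m
h(-16)*o(2, g) + 199 = (-8 + 2*(-16))*(2 - 21) + 199 = (-8 - 32)*(-19) + 199 = -40*(-19) + 199 = 760 + 199 = 959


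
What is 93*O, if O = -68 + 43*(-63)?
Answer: -258261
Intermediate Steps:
O = -2777 (O = -68 - 2709 = -2777)
93*O = 93*(-2777) = -258261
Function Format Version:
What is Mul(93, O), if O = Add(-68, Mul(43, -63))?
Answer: -258261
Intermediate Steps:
O = -2777 (O = Add(-68, -2709) = -2777)
Mul(93, O) = Mul(93, -2777) = -258261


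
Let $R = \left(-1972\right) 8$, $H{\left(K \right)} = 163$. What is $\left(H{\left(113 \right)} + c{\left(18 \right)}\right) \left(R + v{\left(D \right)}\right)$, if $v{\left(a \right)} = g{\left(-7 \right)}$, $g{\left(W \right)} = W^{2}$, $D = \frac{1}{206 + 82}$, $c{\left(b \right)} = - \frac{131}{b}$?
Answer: $- \frac{44082781}{18} \approx -2.449 \cdot 10^{6}$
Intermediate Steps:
$D = \frac{1}{288} \approx 0.0034722$
$v{\left(a \right)} = 49$ ($v{\left(a \right)} = \left(-7\right)^{2} = 49$)
$R = -15776$
$\left(H{\left(113 \right)} + c{\left(18 \right)}\right) \left(R + v{\left(D \right)}\right) = \left(163 - \frac{131}{18}\right) \left(-15776 + 49\right) = \left(163 - \frac{131}{18}\right) \left(-15727\right) = \frac{2803}{18} \left(-15727\right) = - \frac{44082781}{18}$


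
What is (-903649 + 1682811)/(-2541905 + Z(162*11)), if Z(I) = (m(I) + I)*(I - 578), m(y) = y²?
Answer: 779162/3822934519 ≈ 0.00020381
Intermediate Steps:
Z(I) = (-578 + I)*(I + I²) (Z(I) = (I² + I)*(I - 578) = (I + I²)*(-578 + I) = (-578 + I)*(I + I²))
(-903649 + 1682811)/(-2541905 + Z(162*11)) = (-903649 + 1682811)/(-2541905 + (162*11)*(-578 + (162*11)² - 93474*11)) = 779162/(-2541905 + 1782*(-578 + 1782² - 577*1782)) = 779162/(-2541905 + 1782*(-578 + 3175524 - 1028214)) = 779162/(-2541905 + 1782*2146732) = 779162/(-2541905 + 3825476424) = 779162/3822934519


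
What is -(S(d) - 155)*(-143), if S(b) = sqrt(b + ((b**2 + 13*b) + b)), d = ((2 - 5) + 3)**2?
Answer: -22165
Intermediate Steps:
d = 0 (d = (-3 + 3)**2 = 0**2 = 0)
S(b) = sqrt(b**2 + 15*b) (S(b) = sqrt(b + (b**2 + 14*b)) = sqrt(b**2 + 15*b))
-(S(d) - 155)*(-143) = -(sqrt(0*(15 + 0)) - 155)*(-143) = -(sqrt(0*15) - 155)*(-143) = -(sqrt(0) - 155)*(-143) = -(0 - 155)*(-143) = -(-155)*(-143) = -1*22165 = -22165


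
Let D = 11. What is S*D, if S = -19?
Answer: -209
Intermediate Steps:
S*D = -19*11 = -209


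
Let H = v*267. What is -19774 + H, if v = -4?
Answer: -20842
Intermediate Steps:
H = -1068 (H = -4*267 = -1068)
-19774 + H = -19774 - 1068 = -20842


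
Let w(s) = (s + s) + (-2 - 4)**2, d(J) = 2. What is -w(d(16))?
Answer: -40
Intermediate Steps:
w(s) = 36 + 2*s (w(s) = 2*s + (-6)**2 = 2*s + 36 = 36 + 2*s)
-w(d(16)) = -(36 + 2*2) = -(36 + 4) = -1*40 = -40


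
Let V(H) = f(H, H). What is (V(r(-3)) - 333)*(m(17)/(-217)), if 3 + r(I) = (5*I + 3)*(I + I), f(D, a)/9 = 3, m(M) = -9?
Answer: -2754/217 ≈ -12.691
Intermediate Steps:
f(D, a) = 27 (f(D, a) = 9*3 = 27)
r(I) = -3 + 2*I*(3 + 5*I) (r(I) = -3 + (5*I + 3)*(I + I) = -3 + (3 + 5*I)*(2*I) = -3 + 2*I*(3 + 5*I))
V(H) = 27
(V(r(-3)) - 333)*(m(17)/(-217)) = (27 - 333)*(-9/(-217)) = -(-2754)*(-1)/217 = -306*9/217 = -2754/217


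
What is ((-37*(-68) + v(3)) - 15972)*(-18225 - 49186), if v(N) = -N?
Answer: 907284649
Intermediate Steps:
((-37*(-68) + v(3)) - 15972)*(-18225 - 49186) = ((-37*(-68) - 1*3) - 15972)*(-18225 - 49186) = ((2516 - 3) - 15972)*(-67411) = (2513 - 15972)*(-67411) = -13459*(-67411) = 907284649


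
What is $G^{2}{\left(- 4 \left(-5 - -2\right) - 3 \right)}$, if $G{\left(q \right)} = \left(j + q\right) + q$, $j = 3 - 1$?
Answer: $400$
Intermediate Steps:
$j = 2$ ($j = 3 - 1 = 2$)
$G{\left(q \right)} = 2 + 2 q$ ($G{\left(q \right)} = \left(2 + q\right) + q = 2 + 2 q$)
$G^{2}{\left(- 4 \left(-5 - -2\right) - 3 \right)} = \left(2 + 2 \left(- 4 \left(-5 - -2\right) - 3\right)\right)^{2} = \left(2 + 2 \left(- 4 \left(-5 + 2\right) - 3\right)\right)^{2} = \left(2 + 2 \left(\left(-4\right) \left(-3\right) - 3\right)\right)^{2} = \left(2 + 2 \left(12 - 3\right)\right)^{2} = \left(2 + 2 \cdot 9\right)^{2} = \left(2 + 18\right)^{2} = 20^{2} = 400$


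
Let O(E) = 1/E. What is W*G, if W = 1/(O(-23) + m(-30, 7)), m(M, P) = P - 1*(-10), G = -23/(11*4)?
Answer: -529/17160 ≈ -0.030827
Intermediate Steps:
G = -23/44 ≈ -0.52273
m(M, P) = 10 + P (m(M, P) = P + 10 = 10 + P)
W = 23/390 (W = 1/(1/(-23) + (10 + 7)) = 1/(-1/23 + 17) = 1/(390/23) = 23/390 ≈ 0.058974)
W*G = (23/390)*(-23/44) = -529/17160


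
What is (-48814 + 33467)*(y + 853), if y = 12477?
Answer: -204575510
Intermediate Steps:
(-48814 + 33467)*(y + 853) = (-48814 + 33467)*(12477 + 853) = -15347*13330 = -204575510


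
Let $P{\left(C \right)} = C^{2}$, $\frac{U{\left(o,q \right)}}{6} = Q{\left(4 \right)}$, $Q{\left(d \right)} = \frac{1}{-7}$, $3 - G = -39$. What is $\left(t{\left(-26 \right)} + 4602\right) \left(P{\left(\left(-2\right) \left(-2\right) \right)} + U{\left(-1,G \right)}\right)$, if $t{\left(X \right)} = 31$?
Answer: $\frac{491098}{7} \approx 70157.0$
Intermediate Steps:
$G = 42$ ($G = 3 - -39 = 3 + 39 = 42$)
$Q{\left(d \right)} = - \frac{1}{7}$
$U{\left(o,q \right)} = - \frac{6}{7}$ ($U{\left(o,q \right)} = 6 \left(- \frac{1}{7}\right) = - \frac{6}{7}$)
$\left(t{\left(-26 \right)} + 4602\right) \left(P{\left(\left(-2\right) \left(-2\right) \right)} + U{\left(-1,G \right)}\right) = \left(31 + 4602\right) \left(\left(\left(-2\right) \left(-2\right)\right)^{2} - \frac{6}{7}\right) = 4633 \left(4^{2} - \frac{6}{7}\right) = 4633 \left(16 - \frac{6}{7}\right) = 4633 \cdot \frac{106}{7} = \frac{491098}{7}$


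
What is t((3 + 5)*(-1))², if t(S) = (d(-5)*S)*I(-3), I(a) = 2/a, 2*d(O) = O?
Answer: 1600/9 ≈ 177.78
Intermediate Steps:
d(O) = O/2
t(S) = 5*S/3 (t(S) = (((½)*(-5))*S)*(2/(-3)) = (-5*S/2)*(2*(-⅓)) = -5*S/2*(-⅔) = 5*S/3)
t((3 + 5)*(-1))² = (5*((3 + 5)*(-1))/3)² = (5*(8*(-1))/3)² = ((5/3)*(-8))² = (-40/3)² = 1600/9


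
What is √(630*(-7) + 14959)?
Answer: √10549 ≈ 102.71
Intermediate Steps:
√(630*(-7) + 14959) = √(-4410 + 14959) = √10549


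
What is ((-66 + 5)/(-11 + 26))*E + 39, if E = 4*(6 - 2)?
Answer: -391/15 ≈ -26.067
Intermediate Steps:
E = 16 (E = 4*4 = 16)
((-66 + 5)/(-11 + 26))*E + 39 = ((-66 + 5)/(-11 + 26))*16 + 39 = -61/15*16 + 39 = -976/15 + 39 = -391/15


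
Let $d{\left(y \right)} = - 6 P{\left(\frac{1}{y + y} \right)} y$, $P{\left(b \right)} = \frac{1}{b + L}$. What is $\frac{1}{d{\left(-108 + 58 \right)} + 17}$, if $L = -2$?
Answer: $- \frac{67}{8861} \approx -0.0075612$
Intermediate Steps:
$P{\left(b \right)} = \frac{1}{-2 + b}$ ($P{\left(b \right)} = \frac{1}{b - 2} = \frac{1}{-2 + b}$)
$d{\left(y \right)} = - \frac{6 y}{-2 + \frac{1}{2 y}}$ ($d{\left(y \right)} = - \frac{6}{-2 + \frac{1}{y + y}} y = - \frac{6}{-2 + \frac{1}{2 y}} y = - \frac{6 y}{-2 + \frac{1}{2 y}}$)
$\frac{1}{d{\left(-108 + 58 \right)} + 17} = \frac{1}{\frac{12 \left(-108 + 58\right)^{2}}{-1 + 4 \left(-108 + 58\right)} + 17} = \frac{1}{\frac{12 \left(-50\right)^{2}}{-1 + 4 \left(-50\right)} + 17} = \frac{1}{12 \cdot 2500 \frac{1}{-1 - 200} + 17} = \frac{1}{12 \cdot 2500 \frac{1}{-201} + 17} = \frac{1}{12 \cdot 2500 \left(- \frac{1}{201}\right) + 17} = \frac{1}{- \frac{10000}{67} + 17} = \frac{1}{- \frac{8861}{67}} = - \frac{67}{8861}$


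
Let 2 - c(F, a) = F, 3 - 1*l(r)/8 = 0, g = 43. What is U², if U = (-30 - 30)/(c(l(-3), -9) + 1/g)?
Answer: 29584/3969 ≈ 7.4538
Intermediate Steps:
l(r) = 24 (l(r) = 24 - 8*0 = 24 + 0 = 24)
c(F, a) = 2 - F
U = 172/63 (U = (-30 - 30)/((2 - 1*24) + 1/43) = -60/((2 - 24) + 1/43) = -60/(-22 + 1/43) = -60/(-945/43) = -60*(-43/945) = 172/63 ≈ 2.7302)
U² = (172/63)² = 29584/3969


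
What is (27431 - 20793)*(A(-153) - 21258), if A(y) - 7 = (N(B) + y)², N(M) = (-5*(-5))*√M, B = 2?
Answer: 22622304 - 50780700*√2 ≈ -4.9192e+7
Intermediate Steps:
N(M) = 25*√M
A(y) = 7 + (y + 25*√2)² (A(y) = 7 + (25*√2 + y)² = 7 + (y + 25*√2)²)
(27431 - 20793)*(A(-153) - 21258) = (27431 - 20793)*((7 + (-153 + 25*√2)²) - 21258) = 6638*(-21251 + (-153 + 25*√2)²) = -141064138 + 6638*(-153 + 25*√2)²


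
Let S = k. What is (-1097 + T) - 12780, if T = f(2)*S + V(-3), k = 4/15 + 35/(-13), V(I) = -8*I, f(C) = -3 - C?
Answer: -539794/39 ≈ -13841.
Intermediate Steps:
k = -473/195 (k = 4*(1/15) + 35*(-1/13) = 4/15 - 35/13 = -473/195 ≈ -2.4256)
S = -473/195 ≈ -2.4256
T = 1409/39 (T = (-3 - 1*2)*(-473/195) - 8*(-3) = (-3 - 2)*(-473/195) + 24 = -5*(-473/195) + 24 = 473/39 + 24 = 1409/39 ≈ 36.128)
(-1097 + T) - 12780 = (-1097 + 1409/39) - 12780 = -41374/39 - 12780 = -539794/39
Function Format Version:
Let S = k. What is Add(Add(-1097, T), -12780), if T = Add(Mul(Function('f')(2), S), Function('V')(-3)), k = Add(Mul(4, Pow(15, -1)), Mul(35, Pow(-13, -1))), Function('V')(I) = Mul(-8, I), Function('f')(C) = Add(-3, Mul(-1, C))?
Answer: Rational(-539794, 39) ≈ -13841.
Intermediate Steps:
k = Rational(-473, 195) (k = Add(Mul(4, Rational(1, 15)), Mul(35, Rational(-1, 13))) = Add(Rational(4, 15), Rational(-35, 13)) = Rational(-473, 195) ≈ -2.4256)
S = Rational(-473, 195) ≈ -2.4256
T = Rational(1409, 39) (T = Add(Mul(Add(-3, Mul(-1, 2)), Rational(-473, 195)), Mul(-8, -3)) = Add(Mul(Add(-3, -2), Rational(-473, 195)), 24) = Add(Mul(-5, Rational(-473, 195)), 24) = Add(Rational(473, 39), 24) = Rational(1409, 39) ≈ 36.128)
Add(Add(-1097, T), -12780) = Add(Add(-1097, Rational(1409, 39)), -12780) = Add(Rational(-41374, 39), -12780) = Rational(-539794, 39)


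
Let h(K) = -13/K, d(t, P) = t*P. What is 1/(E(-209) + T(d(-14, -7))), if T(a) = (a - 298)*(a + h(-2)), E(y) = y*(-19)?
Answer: -1/16929 ≈ -5.9070e-5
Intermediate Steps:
E(y) = -19*y
d(t, P) = P*t
T(a) = (-298 + a)*(13/2 + a) (T(a) = (a - 298)*(a - 13/(-2)) = (-298 + a)*(a - 13*(-½)) = (-298 + a)*(a + 13/2) = (-298 + a)*(13/2 + a))
1/(E(-209) + T(d(-14, -7))) = 1/(-19*(-209) + (-1937 + (-7*(-14))² - (-4081)*(-14)/2)) = 1/(3971 + (-1937 + 98² - 583/2*98)) = 1/(3971 + (-1937 + 9604 - 28567)) = 1/(3971 - 20900) = 1/(-16929) = -1/16929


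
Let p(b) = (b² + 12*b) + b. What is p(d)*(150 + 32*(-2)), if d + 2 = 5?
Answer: 4128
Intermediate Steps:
d = 3 (d = -2 + 5 = 3)
p(b) = b² + 13*b
p(d)*(150 + 32*(-2)) = (3*(13 + 3))*(150 + 32*(-2)) = (3*16)*(150 - 64) = 48*86 = 4128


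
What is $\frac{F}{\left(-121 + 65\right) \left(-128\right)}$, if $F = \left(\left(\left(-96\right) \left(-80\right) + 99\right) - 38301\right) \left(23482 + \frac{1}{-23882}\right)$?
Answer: $- \frac{8558324894103}{85593088} \approx -99989.0$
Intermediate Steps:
$F = - \frac{8558324894103}{11941}$ ($F = \left(\left(7680 + 99\right) - 38301\right) \left(23482 - \frac{1}{23882}\right) = \left(7779 - 38301\right) \frac{560797123}{23882} = \left(-30522\right) \frac{560797123}{23882} = - \frac{8558324894103}{11941} \approx -7.1672 \cdot 10^{8}$)
$\frac{F}{\left(-121 + 65\right) \left(-128\right)} = - \frac{8558324894103}{11941 \left(-121 + 65\right) \left(-128\right)} = - \frac{8558324894103}{11941 \left(\left(-56\right) \left(-128\right)\right)} = - \frac{8558324894103}{11941 \cdot 7168} = \left(- \frac{8558324894103}{11941}\right) \frac{1}{7168} = - \frac{8558324894103}{85593088}$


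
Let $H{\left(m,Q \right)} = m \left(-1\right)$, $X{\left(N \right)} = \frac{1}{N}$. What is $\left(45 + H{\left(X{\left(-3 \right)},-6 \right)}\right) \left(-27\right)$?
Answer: $-1224$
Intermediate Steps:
$H{\left(m,Q \right)} = - m$
$\left(45 + H{\left(X{\left(-3 \right)},-6 \right)}\right) \left(-27\right) = \left(45 - \frac{1}{-3}\right) \left(-27\right) = \left(45 - - \frac{1}{3}\right) \left(-27\right) = \left(45 + \frac{1}{3}\right) \left(-27\right) = \frac{136}{3} \left(-27\right) = -1224$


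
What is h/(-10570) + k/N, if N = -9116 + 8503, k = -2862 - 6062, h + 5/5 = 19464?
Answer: 82395861/6479410 ≈ 12.717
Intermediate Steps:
h = 19463 (h = -1 + 19464 = 19463)
k = -8924
N = -613
h/(-10570) + k/N = 19463/(-10570) - 8924/(-613) = 19463*(-1/10570) - 8924*(-1/613) = -19463/10570 + 8924/613 = 82395861/6479410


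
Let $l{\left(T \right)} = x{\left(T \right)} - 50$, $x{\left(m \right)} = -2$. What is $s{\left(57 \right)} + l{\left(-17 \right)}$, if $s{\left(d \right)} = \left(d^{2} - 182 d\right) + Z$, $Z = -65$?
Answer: $-7242$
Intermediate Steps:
$s{\left(d \right)} = -65 + d^{2} - 182 d$ ($s{\left(d \right)} = \left(d^{2} - 182 d\right) - 65 = -65 + d^{2} - 182 d$)
$l{\left(T \right)} = -52$ ($l{\left(T \right)} = -2 - 50 = -52$)
$s{\left(57 \right)} + l{\left(-17 \right)} = \left(-65 + 57^{2} - 10374\right) - 52 = \left(-65 + 3249 - 10374\right) - 52 = -7190 - 52 = -7242$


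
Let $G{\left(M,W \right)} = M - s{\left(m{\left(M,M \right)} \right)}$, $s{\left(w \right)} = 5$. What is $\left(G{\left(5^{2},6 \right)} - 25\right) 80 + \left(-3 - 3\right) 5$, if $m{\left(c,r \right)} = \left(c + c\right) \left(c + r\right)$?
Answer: $-430$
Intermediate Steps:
$m{\left(c,r \right)} = 2 c \left(c + r\right)$
$G{\left(M,W \right)} = -5 + M$ ($G{\left(M,W \right)} = M - 5 = -5 + M$)
$\left(G{\left(5^{2},6 \right)} - 25\right) 80 + \left(-3 - 3\right) 5 = \left(\left(-5 + 5^{2}\right) - 25\right) 80 + \left(-3 - 3\right) 5 = \left(\left(-5 + 25\right) - 25\right) 80 - 30 = \left(20 - 25\right) 80 - 30 = \left(-5\right) 80 - 30 = -400 - 30 = -430$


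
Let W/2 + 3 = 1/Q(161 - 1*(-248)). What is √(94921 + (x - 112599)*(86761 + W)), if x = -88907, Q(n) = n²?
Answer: 31*I*√3043009908881/409 ≈ 1.3222e+5*I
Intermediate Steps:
W = -1003684/167281 (W = -6 + 2/((161 - 1*(-248))²) = -6 + 2/((161 + 248)²) = -6 + 2/(409²) = -6 + 2/167281 = -1003684/167281 ≈ -6.0000)
√(94921 + (x - 112599)*(86761 + W)) = √(94921 + (-88907 - 112599)*(86761 - 1003684/167281)) = √(94921 - 201506*14512463157/167281) = √(94921 - 2924348400914442/167281) = √(-2924332522434641/167281) = 31*I*√3043009908881/409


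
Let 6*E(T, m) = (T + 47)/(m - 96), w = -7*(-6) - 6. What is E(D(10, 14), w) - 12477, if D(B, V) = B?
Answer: -1497259/120 ≈ -12477.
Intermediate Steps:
w = 36 (w = 42 - 6 = 36)
E(T, m) = (47 + T)/(6*(-96 + m)) (E(T, m) = ((T + 47)/(m - 96))/6 = ((47 + T)/(-96 + m))/6 = (47 + T)/(6*(-96 + m)))
E(D(10, 14), w) - 12477 = (47 + 10)/(6*(-96 + 36)) - 12477 = (⅙)*57/(-60) - 12477 = (⅙)*(-1/60)*57 - 12477 = -19/120 - 12477 = -1497259/120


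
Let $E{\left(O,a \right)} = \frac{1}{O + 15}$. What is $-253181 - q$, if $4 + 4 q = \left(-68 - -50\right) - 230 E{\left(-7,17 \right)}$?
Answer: $- \frac{4050693}{16} \approx -2.5317 \cdot 10^{5}$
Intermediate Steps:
$E{\left(O,a \right)} = \frac{1}{15 + O}$
$q = - \frac{203}{16}$ ($q = -1 + \frac{\left(-68 - -50\right) - \frac{230}{15 - 7}}{4} = -1 + \frac{\left(-68 + 50\right) - \frac{230}{8}}{4} = -1 + \frac{-18 - \frac{115}{4}}{4} = -1 + \frac{1}{4} \left(- \frac{187}{4}\right) = -1 - \frac{187}{16} = - \frac{203}{16} \approx -12.688$)
$-253181 - q = -253181 - - \frac{203}{16} = -253181 + \frac{203}{16} = - \frac{4050693}{16}$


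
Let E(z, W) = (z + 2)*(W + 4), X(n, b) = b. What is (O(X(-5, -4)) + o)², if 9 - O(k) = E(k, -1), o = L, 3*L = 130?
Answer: 30625/9 ≈ 3402.8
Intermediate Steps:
L = 130/3 (L = (⅓)*130 = 130/3 ≈ 43.333)
o = 130/3 ≈ 43.333
E(z, W) = (2 + z)*(4 + W)
O(k) = 3 - 3*k (O(k) = 9 - (8 + 2*(-1) + 4*k - k) = 9 - (8 - 2 + 4*k - k) = 9 - (6 + 3*k) = 9 + (-6 - 3*k) = 3 - 3*k)
(O(X(-5, -4)) + o)² = ((3 - 3*(-4)) + 130/3)² = ((3 + 12) + 130/3)² = (15 + 130/3)² = (175/3)² = 30625/9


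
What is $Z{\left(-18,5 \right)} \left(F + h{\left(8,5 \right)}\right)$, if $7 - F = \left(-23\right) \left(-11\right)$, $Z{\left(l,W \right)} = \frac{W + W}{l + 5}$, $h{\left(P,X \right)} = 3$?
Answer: $\frac{2430}{13} \approx 186.92$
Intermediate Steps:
$Z{\left(l,W \right)} = \frac{2 W}{5 + l}$
$F = -246$ ($F = 7 - \left(-23\right) \left(-11\right) = 7 - 253 = -246$)
$Z{\left(-18,5 \right)} \left(F + h{\left(8,5 \right)}\right) = 2 \cdot 5 \frac{1}{5 - 18} \left(-246 + 3\right) = 2 \cdot 5 \frac{1}{-13} \left(-243\right) = 2 \cdot 5 \left(- \frac{1}{13}\right) \left(-243\right) = \left(- \frac{10}{13}\right) \left(-243\right) = \frac{2430}{13}$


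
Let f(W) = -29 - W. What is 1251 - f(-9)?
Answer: 1271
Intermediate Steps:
1251 - f(-9) = 1251 - (-29 - 1*(-9)) = 1251 - (-29 + 9) = 1251 - 1*(-20) = 1251 + 20 = 1271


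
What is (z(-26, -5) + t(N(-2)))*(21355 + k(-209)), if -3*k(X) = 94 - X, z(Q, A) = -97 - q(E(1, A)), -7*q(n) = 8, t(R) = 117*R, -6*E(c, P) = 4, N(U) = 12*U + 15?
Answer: -170924668/7 ≈ -2.4418e+7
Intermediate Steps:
N(U) = 15 + 12*U
E(c, P) = -⅔ (E(c, P) = -⅙*4 = -⅔)
q(n) = -8/7 (q(n) = -⅐*8 = -8/7)
z(Q, A) = -671/7 (z(Q, A) = -97 - 1*(-8/7) = -97 + 8/7 = -671/7)
k(X) = -94/3 + X/3 (k(X) = -(94 - X)/3 = -94/3 + X/3)
(z(-26, -5) + t(N(-2)))*(21355 + k(-209)) = (-671/7 + 117*(15 + 12*(-2)))*(21355 + (-94/3 + (⅓)*(-209))) = (-671/7 + 117*(15 - 24))*(21355 + (-94/3 - 209/3)) = (-671/7 + 117*(-9))*(21355 - 101) = (-671/7 - 1053)*21254 = -8042/7*21254 = -170924668/7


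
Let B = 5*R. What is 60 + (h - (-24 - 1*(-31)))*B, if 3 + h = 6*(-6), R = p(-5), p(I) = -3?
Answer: 750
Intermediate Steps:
R = -3
h = -39 (h = -3 + 6*(-6) = -3 - 36 = -39)
B = -15 (B = 5*(-3) = -15)
60 + (h - (-24 - 1*(-31)))*B = 60 + (-39 - (-24 - 1*(-31)))*(-15) = 60 + (-39 - (-24 + 31))*(-15) = 60 + (-39 - 1*7)*(-15) = 60 + (-39 - 7)*(-15) = 60 - 46*(-15) = 60 + 690 = 750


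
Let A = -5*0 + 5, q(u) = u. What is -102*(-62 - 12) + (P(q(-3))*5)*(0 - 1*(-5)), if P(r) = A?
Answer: 7673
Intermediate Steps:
A = 5 (A = 0 + 5 = 5)
P(r) = 5
-102*(-62 - 12) + (P(q(-3))*5)*(0 - 1*(-5)) = -102*(-62 - 12) + (5*5)*(0 - 1*(-5)) = -102*(-74) + 25*(0 + 5) = 7548 + 25*5 = 7548 + 125 = 7673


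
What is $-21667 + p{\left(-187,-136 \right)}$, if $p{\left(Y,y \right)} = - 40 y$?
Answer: $-16227$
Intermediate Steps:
$-21667 + p{\left(-187,-136 \right)} = -21667 - -5440 = -21667 + 5440 = -16227$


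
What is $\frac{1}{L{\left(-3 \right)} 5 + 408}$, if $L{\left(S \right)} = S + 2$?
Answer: $\frac{1}{403} \approx 0.0024814$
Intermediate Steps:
$L{\left(S \right)} = 2 + S$
$\frac{1}{L{\left(-3 \right)} 5 + 408} = \frac{1}{\left(2 - 3\right) 5 + 408} = \frac{1}{\left(-1\right) 5 + 408} = \frac{1}{-5 + 408} = \frac{1}{403}$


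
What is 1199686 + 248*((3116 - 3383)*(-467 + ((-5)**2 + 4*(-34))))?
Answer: 39472534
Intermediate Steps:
1199686 + 248*((3116 - 3383)*(-467 + ((-5)**2 + 4*(-34)))) = 1199686 + 248*(-267*(-467 + (25 - 136))) = 1199686 + 248*(-267*(-467 - 111)) = 1199686 + 248*(-267*(-578)) = 1199686 + 248*154326 = 1199686 + 38272848 = 39472534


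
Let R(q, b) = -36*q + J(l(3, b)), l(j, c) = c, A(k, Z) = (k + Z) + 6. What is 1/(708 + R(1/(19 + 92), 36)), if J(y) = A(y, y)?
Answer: 37/29070 ≈ 0.0012728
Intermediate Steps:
A(k, Z) = 6 + Z + k (A(k, Z) = (Z + k) + 6 = 6 + Z + k)
J(y) = 6 + 2*y (J(y) = 6 + y + y = 6 + 2*y)
R(q, b) = 6 - 36*q + 2*b (R(q, b) = -36*q + (6 + 2*b) = 6 - 36*q + 2*b)
1/(708 + R(1/(19 + 92), 36)) = 1/(708 + (6 - 36/(19 + 92) + 2*36)) = 1/(708 + (6 - 36/111 + 72)) = 1/(708 + (6 - 36*1/111 + 72)) = 1/(708 + (6 - 12/37 + 72)) = 1/(708 + 2874/37) = 1/(29070/37) = 37/29070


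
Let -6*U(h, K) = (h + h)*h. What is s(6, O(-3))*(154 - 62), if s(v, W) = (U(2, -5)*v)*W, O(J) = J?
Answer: 2208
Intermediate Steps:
U(h, K) = -h²/3 (U(h, K) = -(h + h)*h/6 = -2*h*h/6 = -h²/3)
s(v, W) = -4*W*v/3 (s(v, W) = ((-⅓*2²)*v)*W = ((-⅓*4)*v)*W = (-4*v/3)*W = -4*W*v/3)
s(6, O(-3))*(154 - 62) = (-4/3*(-3)*6)*(154 - 62) = 24*92 = 2208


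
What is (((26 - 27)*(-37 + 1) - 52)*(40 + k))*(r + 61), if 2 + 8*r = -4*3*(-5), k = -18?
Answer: -24024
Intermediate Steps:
r = 29/4 (r = -1/4 + (-4*3*(-5))/8 = -1/4 + (-12*(-5))/8 = -1/4 + (1/8)*60 = -1/4 + 15/2 = 29/4 ≈ 7.2500)
(((26 - 27)*(-37 + 1) - 52)*(40 + k))*(r + 61) = (((26 - 27)*(-37 + 1) - 52)*(40 - 18))*(29/4 + 61) = ((-1*(-36) - 52)*22)*(273/4) = ((36 - 52)*22)*(273/4) = -16*22*(273/4) = -352*273/4 = -24024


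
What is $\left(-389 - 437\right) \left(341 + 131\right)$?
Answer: $-389872$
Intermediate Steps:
$\left(-389 - 437\right) \left(341 + 131\right) = \left(-826\right) 472 = -389872$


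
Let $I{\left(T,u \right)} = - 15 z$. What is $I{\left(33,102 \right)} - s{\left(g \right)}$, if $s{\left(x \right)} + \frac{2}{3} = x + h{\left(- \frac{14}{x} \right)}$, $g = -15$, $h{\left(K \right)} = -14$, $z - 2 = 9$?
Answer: $- \frac{406}{3} \approx -135.33$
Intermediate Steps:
$z = 11$ ($z = 2 + 9 = 11$)
$I{\left(T,u \right)} = -165$ ($I{\left(T,u \right)} = \left(-15\right) 11 = -165$)
$s{\left(x \right)} = - \frac{44}{3} + x$ ($s{\left(x \right)} = - \frac{2}{3} + \left(x - 14\right) = - \frac{2}{3} + \left(-14 + x\right) = - \frac{44}{3} + x$)
$I{\left(33,102 \right)} - s{\left(g \right)} = -165 - \left(- \frac{44}{3} - 15\right) = -165 - - \frac{89}{3} = -165 + \frac{89}{3} = - \frac{406}{3}$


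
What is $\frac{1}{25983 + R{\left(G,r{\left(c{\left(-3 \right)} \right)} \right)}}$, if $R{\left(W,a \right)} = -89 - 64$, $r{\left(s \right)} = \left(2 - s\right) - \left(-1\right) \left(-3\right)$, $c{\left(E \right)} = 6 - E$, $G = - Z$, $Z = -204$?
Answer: $\frac{1}{25830} \approx 3.8715 \cdot 10^{-5}$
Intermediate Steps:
$G = 204$ ($G = \left(-1\right) \left(-204\right) = 204$)
$r{\left(s \right)} = -1 - s$ ($r{\left(s \right)} = \left(2 - s\right) - 3 = -1 - s$)
$R{\left(W,a \right)} = -153$ ($R{\left(W,a \right)} = -89 - 64 = -153$)
$\frac{1}{25983 + R{\left(G,r{\left(c{\left(-3 \right)} \right)} \right)}} = \frac{1}{25983 - 153} = \frac{1}{25830}$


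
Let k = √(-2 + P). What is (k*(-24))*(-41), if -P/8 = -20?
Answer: 984*√158 ≈ 12369.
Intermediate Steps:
P = 160 (P = -8*(-20) = 160)
k = √158 (k = √(-2 + 160) = √158 ≈ 12.570)
(k*(-24))*(-41) = (√158*(-24))*(-41) = -24*√158*(-41) = 984*√158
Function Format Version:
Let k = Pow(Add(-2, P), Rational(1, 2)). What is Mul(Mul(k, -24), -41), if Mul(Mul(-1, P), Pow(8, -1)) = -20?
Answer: Mul(984, Pow(158, Rational(1, 2))) ≈ 12369.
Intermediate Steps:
P = 160 (P = Mul(-8, -20) = 160)
k = Pow(158, Rational(1, 2)) (k = Pow(Add(-2, 160), Rational(1, 2)) = Pow(158, Rational(1, 2)) ≈ 12.570)
Mul(Mul(k, -24), -41) = Mul(Mul(Pow(158, Rational(1, 2)), -24), -41) = Mul(Mul(-24, Pow(158, Rational(1, 2))), -41) = Mul(984, Pow(158, Rational(1, 2)))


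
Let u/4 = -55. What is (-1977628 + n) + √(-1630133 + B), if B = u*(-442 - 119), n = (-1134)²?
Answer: -691672 + I*√1506713 ≈ -6.9167e+5 + 1227.5*I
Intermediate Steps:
u = -220 (u = 4*(-55) = -220)
n = 1285956
B = 123420 (B = -220*(-442 - 119) = -220*(-561) = 123420)
(-1977628 + n) + √(-1630133 + B) = (-1977628 + 1285956) + √(-1630133 + 123420) = -691672 + √(-1506713) = -691672 + I*√1506713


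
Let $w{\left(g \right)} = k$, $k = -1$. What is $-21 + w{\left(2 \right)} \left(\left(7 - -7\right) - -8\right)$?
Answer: $-43$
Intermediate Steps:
$w{\left(g \right)} = -1$
$-21 + w{\left(2 \right)} \left(\left(7 - -7\right) - -8\right) = -21 - \left(\left(7 - -7\right) - -8\right) = -21 - \left(\left(7 + 7\right) + 8\right) = -21 - \left(14 + 8\right) = -21 - 22 = -43$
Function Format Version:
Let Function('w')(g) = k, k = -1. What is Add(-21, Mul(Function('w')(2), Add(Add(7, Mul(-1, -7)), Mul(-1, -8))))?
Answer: -43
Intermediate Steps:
Function('w')(g) = -1
Add(-21, Mul(Function('w')(2), Add(Add(7, Mul(-1, -7)), Mul(-1, -8)))) = Add(-21, Mul(-1, Add(Add(7, Mul(-1, -7)), Mul(-1, -8)))) = Add(-21, Mul(-1, Add(Add(7, 7), 8))) = Add(-21, Mul(-1, Add(14, 8))) = Add(-21, Mul(-1, 22)) = Add(-21, -22) = -43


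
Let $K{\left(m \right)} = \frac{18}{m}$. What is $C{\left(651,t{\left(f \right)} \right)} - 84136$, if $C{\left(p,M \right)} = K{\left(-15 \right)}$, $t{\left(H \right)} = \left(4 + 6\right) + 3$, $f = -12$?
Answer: $- \frac{420686}{5} \approx -84137.0$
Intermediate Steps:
$t{\left(H \right)} = 13$ ($t{\left(H \right)} = 10 + 3 = 13$)
$C{\left(p,M \right)} = - \frac{6}{5}$ ($C{\left(p,M \right)} = \frac{18}{-15} = 18 \left(- \frac{1}{15}\right) = - \frac{6}{5}$)
$C{\left(651,t{\left(f \right)} \right)} - 84136 = - \frac{6}{5} - 84136 = - \frac{420686}{5}$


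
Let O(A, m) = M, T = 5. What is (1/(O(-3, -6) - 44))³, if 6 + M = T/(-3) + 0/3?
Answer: -27/3723875 ≈ -7.2505e-6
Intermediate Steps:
M = -23/3 (M = -6 + (5/(-3) + 0/3) = -6 + (5*(-⅓) + 0*(⅓)) = -6 + (-5/3 + 0) = -6 - 5/3 = -23/3 ≈ -7.6667)
O(A, m) = -23/3
(1/(O(-3, -6) - 44))³ = (1/(-23/3 - 44))³ = (1/(-155/3))³ = (-3/155)³ = -27/3723875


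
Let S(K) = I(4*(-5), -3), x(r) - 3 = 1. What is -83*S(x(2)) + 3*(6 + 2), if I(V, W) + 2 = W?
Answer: 439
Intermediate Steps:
I(V, W) = -2 + W
x(r) = 4 (x(r) = 3 + 1 = 4)
S(K) = -5 (S(K) = -2 - 3 = -5)
-83*S(x(2)) + 3*(6 + 2) = -83*(-5) + 3*(6 + 2) = 415 + 3*8 = 415 + 24 = 439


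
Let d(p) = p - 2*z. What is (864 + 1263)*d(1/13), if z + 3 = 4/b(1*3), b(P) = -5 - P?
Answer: 195684/13 ≈ 15053.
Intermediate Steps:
z = -7/2 (z = -3 + 4/(-5 - 3) = -3 + 4/(-8) = -3 + 4*(-1/8) = -3 - 1/2 = -7/2 ≈ -3.5000)
d(p) = 7 + p (d(p) = p - 2*(-7/2) = p + 7 = 7 + p)
(864 + 1263)*d(1/13) = (864 + 1263)*(7 + 1/13) = 2127*(7 + 1/13) = 2127*(92/13) = 195684/13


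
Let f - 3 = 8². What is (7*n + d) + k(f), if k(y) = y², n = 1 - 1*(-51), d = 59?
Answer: 4912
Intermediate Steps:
f = 67 (f = 3 + 8² = 3 + 64 = 67)
n = 52 (n = 1 + 51 = 52)
(7*n + d) + k(f) = (7*52 + 59) + 67² = (364 + 59) + 4489 = 423 + 4489 = 4912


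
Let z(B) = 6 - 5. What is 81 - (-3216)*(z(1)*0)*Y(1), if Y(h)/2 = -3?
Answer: 81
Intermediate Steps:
Y(h) = -6 (Y(h) = 2*(-3) = -6)
z(B) = 1
81 - (-3216)*(z(1)*0)*Y(1) = 81 - (-3216)*(1*0)*(-6) = 81 - (-3216)*0*(-6) = 81 - (-3216)*0 = 81 - 268*0 = 81 + 0 = 81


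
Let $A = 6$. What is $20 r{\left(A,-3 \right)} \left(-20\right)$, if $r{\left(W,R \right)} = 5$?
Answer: $-2000$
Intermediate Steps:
$20 r{\left(A,-3 \right)} \left(-20\right) = 20 \cdot 5 \left(-20\right) = 100 \left(-20\right) = -2000$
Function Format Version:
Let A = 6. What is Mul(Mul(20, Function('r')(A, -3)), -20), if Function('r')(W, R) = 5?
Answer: -2000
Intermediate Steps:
Mul(Mul(20, Function('r')(A, -3)), -20) = Mul(Mul(20, 5), -20) = Mul(100, -20) = -2000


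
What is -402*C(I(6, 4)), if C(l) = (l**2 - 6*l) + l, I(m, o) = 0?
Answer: 0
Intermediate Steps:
C(l) = l**2 - 5*l
-402*C(I(6, 4)) = -0*(-5 + 0) = -0*(-5) = -402*0 = 0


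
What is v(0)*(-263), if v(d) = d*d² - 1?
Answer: 263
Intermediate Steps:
v(d) = -1 + d³ (v(d) = d³ - 1 = -1 + d³)
v(0)*(-263) = (-1 + 0³)*(-263) = (-1 + 0)*(-263) = -1*(-263) = 263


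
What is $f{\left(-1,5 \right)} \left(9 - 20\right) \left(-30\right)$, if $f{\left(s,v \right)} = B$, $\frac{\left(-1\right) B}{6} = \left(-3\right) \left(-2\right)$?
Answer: $-11880$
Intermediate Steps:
$B = -36$ ($B = - 6 \left(\left(-3\right) \left(-2\right)\right) = \left(-6\right) 6 = -36$)
$f{\left(s,v \right)} = -36$
$f{\left(-1,5 \right)} \left(9 - 20\right) \left(-30\right) = - 36 \left(9 - 20\right) \left(-30\right) = - 36 \left(\left(-11\right) \left(-30\right)\right) = \left(-36\right) 330 = -11880$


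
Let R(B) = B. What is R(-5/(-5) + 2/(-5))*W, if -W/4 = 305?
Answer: -732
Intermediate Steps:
W = -1220 (W = -4*305 = -1220)
R(-5/(-5) + 2/(-5))*W = (-5/(-5) + 2/(-5))*(-1220) = (-5*(-1/5) + 2*(-1/5))*(-1220) = (1 - 2/5)*(-1220) = (3/5)*(-1220) = -732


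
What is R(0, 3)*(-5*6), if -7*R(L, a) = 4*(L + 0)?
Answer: 0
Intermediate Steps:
R(L, a) = -4*L/7 (R(L, a) = -4*(L + 0)/7 = -4*L/7)
R(0, 3)*(-5*6) = (-4/7*0)*(-5*6) = 0*(-30) = 0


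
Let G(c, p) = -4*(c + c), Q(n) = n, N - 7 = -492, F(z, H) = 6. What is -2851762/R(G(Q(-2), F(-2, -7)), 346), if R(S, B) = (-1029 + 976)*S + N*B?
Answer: 1425881/84329 ≈ 16.909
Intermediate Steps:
N = -485 (N = 7 - 492 = -485)
G(c, p) = -8*c
R(S, B) = -485*B - 53*S (R(S, B) = (-1029 + 976)*S - 485*B = -53*S - 485*B = -485*B - 53*S)
-2851762/R(G(Q(-2), F(-2, -7)), 346) = -2851762/(-485*346 - (-424)*(-2)) = -2851762/(-167810 - 53*16) = -2851762/(-167810 - 848) = -2851762/(-168658) = -2851762*(-1/168658) = 1425881/84329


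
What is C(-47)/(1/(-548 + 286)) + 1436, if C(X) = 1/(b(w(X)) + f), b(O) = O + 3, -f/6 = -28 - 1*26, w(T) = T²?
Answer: 1820717/1268 ≈ 1435.9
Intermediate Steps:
f = 324 (f = -6*(-28 - 1*26) = -6*(-28 - 26) = -6*(-54) = 324)
b(O) = 3 + O
C(X) = 1/(327 + X²) (C(X) = 1/((3 + X²) + 324) = 1/(327 + X²))
C(-47)/(1/(-548 + 286)) + 1436 = 1/((327 + (-47)²)*(1/(-548 + 286))) + 1436 = 1/((327 + 2209)*(1/(-262))) + 1436 = 1/(2536*(-1/262)) + 1436 = (1/2536)*(-262) + 1436 = -131/1268 + 1436 = 1820717/1268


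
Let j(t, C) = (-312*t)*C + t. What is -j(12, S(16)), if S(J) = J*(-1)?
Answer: -59916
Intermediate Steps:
S(J) = -J
j(t, C) = t - 312*C*t (j(t, C) = -312*C*t + t = t - 312*C*t)
-j(12, S(16)) = -12*(1 - (-312)*16) = -12*(1 - 312*(-16)) = -12*(1 + 4992) = -12*4993 = -1*59916 = -59916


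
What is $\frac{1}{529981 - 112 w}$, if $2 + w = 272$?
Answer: $\frac{1}{499741} \approx 2.001 \cdot 10^{-6}$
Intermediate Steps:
$w = 270$ ($w = -2 + 272 = 270$)
$\frac{1}{529981 - 112 w} = \frac{1}{529981 - 30240} = \frac{1}{499741}$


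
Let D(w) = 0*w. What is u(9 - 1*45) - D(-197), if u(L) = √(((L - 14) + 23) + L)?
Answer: 3*I*√7 ≈ 7.9373*I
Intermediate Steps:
D(w) = 0
u(L) = √(9 + 2*L) (u(L) = √(((-14 + L) + 23) + L) = √((9 + L) + L) = √(9 + 2*L))
u(9 - 1*45) - D(-197) = √(9 + 2*(9 - 1*45)) - 1*0 = √(9 + 2*(9 - 45)) + 0 = √(9 + 2*(-36)) + 0 = √(9 - 72) + 0 = √(-63) + 0 = 3*I*√7 + 0 = 3*I*√7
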